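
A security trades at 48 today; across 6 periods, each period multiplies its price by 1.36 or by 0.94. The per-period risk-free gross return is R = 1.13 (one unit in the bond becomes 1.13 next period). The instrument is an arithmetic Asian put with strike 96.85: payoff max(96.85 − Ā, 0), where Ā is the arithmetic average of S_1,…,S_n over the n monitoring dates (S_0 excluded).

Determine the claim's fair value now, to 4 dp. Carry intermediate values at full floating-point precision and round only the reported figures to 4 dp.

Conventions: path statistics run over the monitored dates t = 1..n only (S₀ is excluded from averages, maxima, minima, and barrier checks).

price = 11.9837

No-arbitrage gives p* = (R−d)/(u−d) = 0.4524: enumerate every path, weight its payoff by its p*-probability, and discount by R^6.
Enumerate all 2^6 = 64 price paths (U = up ×1.36, D = down ×0.94); each path with k up-moves has probability p*^k·(1−p*)^(6−k).
DDDDDD: Ā=38.8697, payoff=57.9803, prob=0.026969
UDDDDD: Ā=56.2369, payoff=40.6131, prob=0.022279
DUDDDD: Ā=52.8769, payoff=43.9731, prob=0.022279
UUDDDD: Ā=76.5028, payoff=20.3472, prob=0.018404
DDUDDD: Ā=49.7185, payoff=47.1315, prob=0.022279
UDUDDD: Ā=71.9332, payoff=24.9168, prob=0.018404
DUUDDD: Ā=68.5732, payoff=28.2768, prob=0.018404
UUUDDD: Ā=99.2123, payoff=0.0000, prob=0.015204
DDDUDD: Ā=46.7497, payoff=50.1003, prob=0.022279
UDDUDD: Ā=67.6378, payoff=29.2122, prob=0.018404
DUDUDD: Ā=64.2778, payoff=32.5722, prob=0.018404
UUDUDD: Ā=92.9977, payoff=3.8523, prob=0.015204
DDUUDD: Ā=61.1194, payoff=35.7306, prob=0.018404
UDUUDD: Ā=88.4281, payoff=8.4219, prob=0.015204
DUUUDD: Ā=85.0681, payoff=11.7819, prob=0.015204
UUUUDD: Ā=123.0772, payoff=0.0000, prob=0.012560
DDDDUD: Ā=43.9589, payoff=52.8911, prob=0.022279
UDDDUD: Ā=63.6001, payoff=33.2499, prob=0.018404
DUDDUD: Ā=60.2401, payoff=36.6099, prob=0.018404
UUDDUD: Ā=87.1559, payoff=9.6941, prob=0.015204
DDUDUD: Ā=57.0817, payoff=39.7683, prob=0.018404
UDUDUD: Ā=82.5863, payoff=14.2637, prob=0.015204
DUUDUD: Ā=79.2263, payoff=17.6237, prob=0.015204
UUUDUD: Ā=114.6253, payoff=0.0000, prob=0.012560
DDDUUD: Ā=54.1128, payoff=42.7372, prob=0.018404
UDDUUD: Ā=78.2909, payoff=18.5591, prob=0.015204
DUDUUD: Ā=74.9309, payoff=21.9191, prob=0.015204
UUDUUD: Ā=108.4106, payoff=0.0000, prob=0.012560
DDUUUD: Ā=71.7725, payoff=25.0775, prob=0.015204
UDUUUD: Ā=103.8410, payoff=0.0000, prob=0.012560
DUUUUD: Ā=100.4810, payoff=0.0000, prob=0.012560
UUUUUD: Ā=145.3768, payoff=0.0000, prob=0.010375
DDDDDU: Ā=41.3356, payoff=55.5144, prob=0.022279
UDDDDU: Ā=59.8047, payoff=37.0453, prob=0.018404
DUDDDU: Ā=56.4447, payoff=40.4053, prob=0.018404
UUDDDU: Ā=81.6646, payoff=15.1854, prob=0.015204
DDUDDU: Ā=53.2863, payoff=43.5637, prob=0.018404
UDUDDU: Ā=77.0950, payoff=19.7550, prob=0.015204
DUUDDU: Ā=73.7350, payoff=23.1150, prob=0.015204
UUUDDU: Ā=106.6804, payoff=0.0000, prob=0.012560
DDDUDU: Ā=50.3174, payoff=46.5326, prob=0.018404
UDDUDU: Ā=72.7996, payoff=24.0504, prob=0.015204
DUDUDU: Ā=69.4396, payoff=27.4104, prob=0.015204
UUDUDU: Ā=100.4658, payoff=0.0000, prob=0.012560
DDUUDU: Ā=66.2812, payoff=30.5688, prob=0.015204
UDUUDU: Ā=95.8962, payoff=0.9538, prob=0.012560
DUUUDU: Ā=92.5362, payoff=4.3138, prob=0.012560
UUUUDU: Ā=133.8821, payoff=0.0000, prob=0.010375
DDDDUU: Ā=47.5266, payoff=49.3234, prob=0.018404
UDDDUU: Ā=68.7619, payoff=28.0881, prob=0.015204
DUDDUU: Ā=65.4019, payoff=31.4481, prob=0.015204
UUDDUU: Ā=94.6240, payoff=2.2260, prob=0.012560
DDUDUU: Ā=62.2435, payoff=34.6065, prob=0.015204
UDUDUU: Ā=90.0544, payoff=6.7956, prob=0.012560
DUUDUU: Ā=86.6944, payoff=10.1556, prob=0.012560
UUUDUU: Ā=125.4302, payoff=0.0000, prob=0.010375
DDDUUU: Ā=59.2746, payoff=37.5754, prob=0.015204
UDDUUU: Ā=85.7590, payoff=11.0910, prob=0.012560
DUDUUU: Ā=82.3990, payoff=14.4510, prob=0.012560
UUDUUU: Ā=119.2156, payoff=0.0000, prob=0.010375
DDUUUU: Ā=79.2406, payoff=17.6094, prob=0.012560
UDUUUU: Ā=114.6460, payoff=0.0000, prob=0.010375
DUUUUU: Ā=111.2860, payoff=0.0000, prob=0.010375
UUUUUU: Ā=161.0095, payoff=0.0000, prob=0.008571
Price = Σ prob·payoff / R^6 = 24.949383 / 2.081952 = 11.9837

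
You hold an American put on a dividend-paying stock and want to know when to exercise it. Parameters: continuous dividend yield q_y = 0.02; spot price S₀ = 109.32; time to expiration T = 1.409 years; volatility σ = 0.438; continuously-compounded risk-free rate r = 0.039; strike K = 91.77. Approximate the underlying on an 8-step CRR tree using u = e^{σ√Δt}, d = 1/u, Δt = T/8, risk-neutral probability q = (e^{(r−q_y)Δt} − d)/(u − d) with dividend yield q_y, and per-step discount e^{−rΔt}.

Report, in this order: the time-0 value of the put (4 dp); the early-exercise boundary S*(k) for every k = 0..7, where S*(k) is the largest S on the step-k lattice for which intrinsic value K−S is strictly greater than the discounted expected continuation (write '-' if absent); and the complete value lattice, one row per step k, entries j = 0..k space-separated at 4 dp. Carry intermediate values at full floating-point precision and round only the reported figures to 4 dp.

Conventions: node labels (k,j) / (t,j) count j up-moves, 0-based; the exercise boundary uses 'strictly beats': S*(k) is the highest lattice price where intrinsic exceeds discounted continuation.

price = 12.2663
boundary = - - - - - 43.6061 52.4056 62.9808
tree:
12.2663
17.1900 6.7436
23.4381 10.2062 2.8318
30.9554 15.0766 4.7147 0.6923
39.4130 21.6161 7.7235 1.2986 0.0000
48.1639 29.8597 12.3860 2.4360 0.0000 0.0000
55.4859 39.3644 19.2908 4.5696 0.0000 0.0000 0.0000
61.5784 48.1639 28.7892 8.5720 0.0000 0.0000 0.0000 0.0000
66.6479 55.4859 39.3644 16.0800 0.0000 0.0000 0.0000 0.0000 0.0000

Δt=0.17613, u=1.20180, d=0.83209, q=0.46324, disc=e^(-rΔt)=0.99315
k=8 terminal: V=max(K-S,0) → 66.6479 55.4859 39.3644 16.0800 0.0000 0.0000 0.0000 0.0000 0.0000
k=7: j=0 S=30.1916 intr=61.5784 cont=61.0564 V=61.5784[EX]; j=1 S=43.6061 intr=48.1639 cont=47.6891 V=48.1639[EX]; j=2 S=62.9808 intr=28.7892 cont=28.3825 V=28.7892[EX]; j=3 S=90.9639 intr=0.8061 cont=8.5720 V=8.5720[hold]; j=4 S=131.3803 intr=0.0000 cont=0.0000 V=0.0000[hold]; j=5 S=189.7541 intr=0.0000 cont=0.0000 V=0.0000[hold]; j=6 S=274.0641 intr=0.0000 cont=0.0000 V=0.0000[hold]; j=7 S=395.8341 intr=0.0000 cont=0.0000 V=0.0000[hold]  S*(7)=62.9808
k=6: j=0 S=36.2841 intr=55.4859 cont=54.9853 V=55.4859[EX]; j=1 S=52.4056 intr=39.3644 cont=38.9205 V=39.3644[EX]; j=2 S=75.6900 intr=16.0800 cont=19.2908 V=19.2908[hold]; j=3 S=109.3200 intr=0.0000 cont=4.5696 V=4.5696[hold]; j=4 S=157.8922 intr=0.0000 cont=0.0000 V=0.0000[hold]; j=5 S=228.0456 intr=0.0000 cont=0.0000 V=0.0000[hold]; j=6 S=329.3690 intr=0.0000 cont=0.0000 V=0.0000[hold]  S*(6)=52.4056
k=5: j=0 S=43.6061 intr=48.1639 cont=47.6891 V=48.1639[EX]; j=1 S=62.9808 intr=28.7892 cont=29.8597 V=29.8597[hold]; j=2 S=90.9639 intr=0.8061 cont=12.3860 V=12.3860[hold]; j=3 S=131.3803 intr=0.0000 cont=2.4360 V=2.4360[hold]; j=4 S=189.7541 intr=0.0000 cont=0.0000 V=0.0000[hold]; j=5 S=274.0641 intr=0.0000 cont=0.0000 V=0.0000[hold]  S*(5)=43.6061
k=4: j=0 S=52.4056 intr=39.3644 cont=39.4130 V=39.4130[hold]; j=1 S=75.6900 intr=16.0800 cont=21.6161 V=21.6161[hold]; j=2 S=109.3200 intr=0.0000 cont=7.7235 V=7.7235[hold]; j=3 S=157.8922 intr=0.0000 cont=1.2986 V=1.2986[hold]; j=4 S=228.0456 intr=0.0000 cont=0.0000 V=0.0000[hold]  S*(4)=-
k=3: j=0 S=62.9808 intr=28.7892 cont=30.9554 V=30.9554[hold]; j=1 S=90.9639 intr=0.8061 cont=15.0766 V=15.0766[hold]; j=2 S=131.3803 intr=0.0000 cont=4.7147 V=4.7147[hold]; j=3 S=189.7541 intr=0.0000 cont=0.6923 V=0.6923[hold]  S*(3)=-
k=2: j=0 S=75.6900 intr=16.0800 cont=23.4381 V=23.4381[hold]; j=1 S=109.3200 intr=0.0000 cont=10.2062 V=10.2062[hold]; j=2 S=157.8922 intr=0.0000 cont=2.8318 V=2.8318[hold]  S*(2)=-
k=1: j=0 S=90.9639 intr=0.8061 cont=17.1900 V=17.1900[hold]; j=1 S=131.3803 intr=0.0000 cont=6.7436 V=6.7436[hold]  S*(1)=-
k=0: j=0 S=109.3200 intr=0.0000 cont=12.2663 V=12.2663[hold]  S*(0)=-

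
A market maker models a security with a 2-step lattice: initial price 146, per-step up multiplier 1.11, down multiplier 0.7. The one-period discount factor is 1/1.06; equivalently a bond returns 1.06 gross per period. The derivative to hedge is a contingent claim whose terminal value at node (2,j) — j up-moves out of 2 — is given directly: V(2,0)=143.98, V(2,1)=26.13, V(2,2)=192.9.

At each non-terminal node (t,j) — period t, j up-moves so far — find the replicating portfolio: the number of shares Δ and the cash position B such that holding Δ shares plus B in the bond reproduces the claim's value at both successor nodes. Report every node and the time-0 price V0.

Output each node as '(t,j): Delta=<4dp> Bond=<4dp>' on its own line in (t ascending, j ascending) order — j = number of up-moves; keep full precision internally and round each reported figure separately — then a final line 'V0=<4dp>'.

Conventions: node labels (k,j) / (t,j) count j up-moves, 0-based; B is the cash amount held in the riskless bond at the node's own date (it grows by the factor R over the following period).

(0,0): Delta=2.0813 Bond=-164.6198
(1,0): Delta=-2.8125 Bond=325.6484
(1,1): Delta=2.5099 Bond=-243.9616
V0=139.2464

No-arbitrage ⇒ martingale measure with p* = (R−d)/(u−d) = 0.8780.
Terminal payoffs: V(2,0)=143.9800, V(2,1)=26.1300, V(2,2)=192.9000
Node (1,0) S=102.2000: V=(p*·26.1300+(1−p*)·143.9800)/1.06=38.2094; Δ=(26.1300−143.9800)/(113.4420−71.5400)=-2.8125; B=V−Δ·S=325.6484
Node (1,1) S=162.0600: V=(p*·192.9000+(1−p*)·26.1300)/1.06=162.7945; Δ=(192.9000−26.1300)/(179.8866−113.4420)=2.5099; B=V−Δ·S=-243.9616
Node (0,0) S=146.0000: V=(p*·162.7945+(1−p*)·38.2094)/1.06=139.2464; Δ=(162.7945−38.2094)/(162.0600−102.2000)=2.0813; B=V−Δ·S=-164.6198
As a check, the time-0 holding Δ(0,0)·S0 + B(0,0) comes to 139.2464 — exactly V0.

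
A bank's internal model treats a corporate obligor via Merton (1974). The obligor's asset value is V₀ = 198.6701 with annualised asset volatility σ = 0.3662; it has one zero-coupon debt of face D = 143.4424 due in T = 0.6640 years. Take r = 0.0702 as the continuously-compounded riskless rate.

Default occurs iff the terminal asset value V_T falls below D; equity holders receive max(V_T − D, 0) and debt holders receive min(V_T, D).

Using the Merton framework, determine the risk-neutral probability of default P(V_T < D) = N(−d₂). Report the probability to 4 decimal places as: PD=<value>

PD=0.1360

Equity is a call on the firm's assets struck at D = 143.4424:
d₁ = [ln(V₀/D) + (r + σ²/2)T] / (σ√T)
   = [ln(198.6701/143.4424) + (0.0702 + 0.5·0.3662²)·0.6640] / (0.3662·√0.6640)
   = [0.325712 + 0.091135] / 0.298402 = 1.396929
d₂ = d₁ − σ√T = 1.396929 − 0.298402 = 1.098526
risk-neutral PD = N(−d₂) = N(-1.098526) = 0.135987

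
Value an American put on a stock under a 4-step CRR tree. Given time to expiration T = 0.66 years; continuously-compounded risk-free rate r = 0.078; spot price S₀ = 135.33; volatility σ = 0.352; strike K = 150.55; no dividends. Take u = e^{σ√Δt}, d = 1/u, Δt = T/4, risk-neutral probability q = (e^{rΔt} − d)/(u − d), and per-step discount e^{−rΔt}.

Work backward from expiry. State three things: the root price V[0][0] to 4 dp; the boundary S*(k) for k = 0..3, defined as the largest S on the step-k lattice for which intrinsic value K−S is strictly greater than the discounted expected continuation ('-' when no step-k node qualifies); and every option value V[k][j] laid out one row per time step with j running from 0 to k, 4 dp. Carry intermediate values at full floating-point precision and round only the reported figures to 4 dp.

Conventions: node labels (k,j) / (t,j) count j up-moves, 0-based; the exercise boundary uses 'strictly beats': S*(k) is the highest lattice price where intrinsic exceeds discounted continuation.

params: Δt=0.16500 u=1.15371 d=0.86677 q=0.50946 e^(-rΔt)=0.98721
t_4 payoffs: 74.1652 48.8782 15.2200 0.0000 0.0000
t_3: node(3,0) S=88.1259 payoff=62.4241 vs cont=60.4989 → 62.4241 [stop]  node(3,1) S=117.2998 payoff=33.2502 vs cont=31.3250 → 33.2502 [stop]  node(3,2) S=156.1316 payoff=0.0000 vs cont=7.3706 → 7.3706 [wait]  node(3,3) S=207.8186 payoff=0.0000 vs cont=0.0000 → 0.0000 [wait]  ⇒ S*(3)=117.2998
t_2: node(2,0) S=101.6718 payoff=48.8782 vs cont=46.9530 → 48.8782 [stop]  node(2,1) S=135.3300 payoff=15.2200 vs cont=19.8090 → 19.8090 [wait]  node(2,2) S=180.1306 payoff=0.0000 vs cont=3.5694 → 3.5694 [wait]  ⇒ S*(2)=101.6718
t_1: node(1,0) S=117.2998 payoff=33.2502 vs cont=33.6331 → 33.6331 [wait]  node(1,1) S=156.1316 payoff=0.0000 vs cont=11.3881 → 11.3881 [wait]  ⇒ S*(1)=-
t_0: node(0,0) S=135.3300 payoff=15.2200 vs cont=22.0150 → 22.0150 [wait]  ⇒ S*(0)=-

price = 22.0150
boundary = - - 101.6718 117.2998
tree:
22.0150
33.6331 11.3881
48.8782 19.8090 3.5694
62.4241 33.2502 7.3706 0.0000
74.1652 48.8782 15.2200 0.0000 0.0000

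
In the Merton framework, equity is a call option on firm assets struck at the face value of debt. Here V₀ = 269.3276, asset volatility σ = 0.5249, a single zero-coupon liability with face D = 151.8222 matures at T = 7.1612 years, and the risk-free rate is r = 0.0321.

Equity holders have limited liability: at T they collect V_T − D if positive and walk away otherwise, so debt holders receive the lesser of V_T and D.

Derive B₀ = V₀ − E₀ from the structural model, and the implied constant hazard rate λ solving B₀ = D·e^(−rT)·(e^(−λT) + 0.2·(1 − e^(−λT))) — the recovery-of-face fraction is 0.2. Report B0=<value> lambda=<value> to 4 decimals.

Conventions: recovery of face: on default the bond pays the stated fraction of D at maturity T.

With assets at 269.3276 and a single debt payment of 151.8222 at 7.1612 years:
d₁ = [ln(V₀/D) + (r + σ²/2)T] / (σ√T)
   = [ln(269.3276/151.8222) + (0.0321 + 0.5·0.5249²)·7.1612] / (0.5249·√7.1612)
   = [0.573218 + 1.216401] / 1.404654 = 1.274064
d₂ = d₁ − σ√T = 1.274064 − 1.404654 = -0.130590
N(d₁) = 0.898680,  N(d₂) = 0.448050,  e^(−rT) = 0.794633
E₀ = V₀·N(d₁) − D·e^(−rT)·N(d₂)
   = 269.3276·0.898680 − 151.8222·0.794633·0.448050 = 187.985181
B₀ = V₀ − E₀ = 269.3276 − 187.985181 = 81.342419
e^(−λT) = (B₀·e^(rT)/D − 0.2)/(1 − 0.2) = (81.3424·1.258442/151.8222 − 0.2)/0.8 = 0.59280082
λ = −ln(0.59280082)/7.1612 = 0.073018

B0=81.3424 lambda=0.0730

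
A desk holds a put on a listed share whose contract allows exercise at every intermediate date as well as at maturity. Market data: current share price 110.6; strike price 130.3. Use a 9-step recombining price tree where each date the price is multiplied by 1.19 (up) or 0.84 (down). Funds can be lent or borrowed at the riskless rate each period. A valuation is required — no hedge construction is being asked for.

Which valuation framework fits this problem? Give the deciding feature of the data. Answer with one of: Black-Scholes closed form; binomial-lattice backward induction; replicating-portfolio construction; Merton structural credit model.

Key observation: with exercise allowed before expiry on a discrete up/down model (9 steps from spot 110.6), the strike-130.3 put's value must be rolled back through the tree testing early exercise at each node.

framework: binomial-lattice backward induction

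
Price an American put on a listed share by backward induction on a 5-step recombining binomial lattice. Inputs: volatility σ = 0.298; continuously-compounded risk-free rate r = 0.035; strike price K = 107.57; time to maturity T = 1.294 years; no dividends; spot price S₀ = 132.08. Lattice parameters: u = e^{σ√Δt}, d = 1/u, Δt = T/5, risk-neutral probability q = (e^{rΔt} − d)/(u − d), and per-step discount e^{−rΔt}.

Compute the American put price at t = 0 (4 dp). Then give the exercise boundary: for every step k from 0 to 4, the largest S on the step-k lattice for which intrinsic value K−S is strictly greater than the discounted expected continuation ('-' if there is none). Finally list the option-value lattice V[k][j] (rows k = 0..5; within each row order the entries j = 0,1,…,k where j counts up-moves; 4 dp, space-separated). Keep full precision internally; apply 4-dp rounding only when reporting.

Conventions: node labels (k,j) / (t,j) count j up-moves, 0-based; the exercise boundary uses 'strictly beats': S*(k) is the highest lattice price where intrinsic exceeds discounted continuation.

Δt=0.25880  u=1.16369  d=0.85933  q=0.49207  discount=0.99098
step 5 (expiry): payoffs max(K−S,0) = 45.6769 23.7553 0.0000 0.0000 0.0000 0.0000
step 4: (k=4,j=0): S=72.0247, K−S=35.5453, hold=34.5753 ⇒ V=35.5453 exercise | (k=4,j=1): S=97.5347, K−S=10.0353, hold=11.9573 ⇒ V=11.9573 continue | (k=4,j=2): S=132.0800, K−S=0.0000, hold=0.0000 ⇒ V=0.0000 continue | (k=4,j=3): S=178.8607, K−S=0.0000, hold=0.0000 ⇒ V=0.0000 continue | (k=4,j=4): S=242.2104, K−S=0.0000, hold=0.0000 ⇒ V=0.0000 continue  boundary S*=72.0247
step 3: (k=3,j=0): S=83.8147, K−S=23.7553, hold=23.7225 ⇒ V=23.7553 exercise | (k=3,j=1): S=113.5006, K−S=0.0000, hold=6.0187 ⇒ V=6.0187 continue | (k=3,j=2): S=153.7007, K−S=0.0000, hold=0.0000 ⇒ V=0.0000 continue | (k=3,j=3): S=208.1392, K−S=0.0000, hold=0.0000 ⇒ V=0.0000 continue  boundary S*=83.8147
step 2: (k=2,j=0): S=97.5347, K−S=10.0353, hold=14.8922 ⇒ V=14.8922 continue | (k=2,j=1): S=132.0800, K−S=0.0000, hold=3.0295 ⇒ V=3.0295 continue | (k=2,j=2): S=178.8607, K−S=0.0000, hold=0.0000 ⇒ V=0.0000 continue  boundary S*=-
step 1: (k=1,j=0): S=113.5006, K−S=0.0000, hold=8.9733 ⇒ V=8.9733 continue | (k=1,j=1): S=153.7007, K−S=0.0000, hold=1.5249 ⇒ V=1.5249 continue  boundary S*=-
step 0: (k=0,j=0): S=132.0800, K−S=0.0000, hold=5.2603 ⇒ V=5.2603 continue  boundary S*=-

price = 5.2603
boundary = - - - 83.8147 72.0247
tree:
5.2603
8.9733 1.5249
14.8922 3.0295 0.0000
23.7553 6.0187 0.0000 0.0000
35.5453 11.9573 0.0000 0.0000 0.0000
45.6769 23.7553 0.0000 0.0000 0.0000 0.0000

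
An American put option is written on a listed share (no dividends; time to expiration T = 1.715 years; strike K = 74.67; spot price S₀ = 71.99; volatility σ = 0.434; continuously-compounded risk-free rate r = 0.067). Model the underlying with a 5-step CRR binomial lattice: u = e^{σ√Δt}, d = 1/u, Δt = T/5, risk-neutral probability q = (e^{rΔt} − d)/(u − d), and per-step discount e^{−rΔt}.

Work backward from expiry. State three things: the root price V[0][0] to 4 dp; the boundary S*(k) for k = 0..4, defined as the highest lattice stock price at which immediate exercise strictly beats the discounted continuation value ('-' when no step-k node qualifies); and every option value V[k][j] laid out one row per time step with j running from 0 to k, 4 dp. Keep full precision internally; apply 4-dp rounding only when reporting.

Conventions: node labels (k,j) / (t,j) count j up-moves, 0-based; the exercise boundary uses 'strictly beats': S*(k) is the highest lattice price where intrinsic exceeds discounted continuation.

params: Δt=0.34300 u=1.28940 d=0.77555 q=0.48204 e^(-rΔt)=0.97728
t_5 payoffs: 54.4708 41.0878 18.8378 0.0000 0.0000 0.0000
t_4: node(4,0) S=26.0448 payoff=48.6252 vs cont=46.9288 → 48.6252 [stop]  node(4,1) S=43.3009 payoff=31.3691 vs cont=29.6727 → 31.3691 [stop]  node(4,2) S=71.9900 payoff=2.6800 vs cont=9.5356 → 9.5356 [wait]  node(4,3) S=119.6872 payoff=0.0000 vs cont=0.0000 → 0.0000 [wait]  node(4,4) S=198.9864 payoff=0.0000 vs cont=0.0000 → 0.0000 [wait]  ⇒ S*(4)=43.3009
t_3: node(3,0) S=33.5822 payoff=41.0878 vs cont=39.3914 → 41.0878 [stop]  node(3,1) S=55.8322 payoff=18.8378 vs cont=20.3710 → 20.3710 [wait]  node(3,2) S=92.8239 payoff=0.0000 vs cont=4.8269 → 4.8269 [wait]  node(3,3) S=154.3248 payoff=0.0000 vs cont=0.0000 → 0.0000 [wait]  ⇒ S*(3)=33.5822
t_2: node(2,0) S=43.3009 payoff=31.3691 vs cont=30.3950 → 31.3691 [stop]  node(2,1) S=71.9900 payoff=2.6800 vs cont=12.5856 → 12.5856 [wait]  node(2,2) S=119.6872 payoff=0.0000 vs cont=2.4434 → 2.4434 [wait]  ⇒ S*(2)=43.3009
t_1: node(1,0) S=55.8322 payoff=18.8378 vs cont=21.8078 → 21.8078 [wait]  node(1,1) S=92.8239 payoff=0.0000 vs cont=7.5218 → 7.5218 [wait]  ⇒ S*(1)=-
t_0: node(0,0) S=71.9900 payoff=2.6800 vs cont=14.5824 → 14.5824 [wait]  ⇒ S*(0)=-

price = 14.5824
boundary = - - 43.3009 33.5822 43.3009
tree:
14.5824
21.8078 7.5218
31.3691 12.5856 2.4434
41.0878 20.3710 4.8269 0.0000
48.6252 31.3691 9.5356 0.0000 0.0000
54.4708 41.0878 18.8378 0.0000 0.0000 0.0000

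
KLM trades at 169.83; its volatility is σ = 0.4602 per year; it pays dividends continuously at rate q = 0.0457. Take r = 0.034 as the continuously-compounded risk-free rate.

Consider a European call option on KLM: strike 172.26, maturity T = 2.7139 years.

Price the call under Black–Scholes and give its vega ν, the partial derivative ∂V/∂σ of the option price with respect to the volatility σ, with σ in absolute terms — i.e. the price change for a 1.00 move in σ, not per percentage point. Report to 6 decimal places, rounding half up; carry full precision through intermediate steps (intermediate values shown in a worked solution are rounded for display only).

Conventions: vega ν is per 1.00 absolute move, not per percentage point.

price = 41.903617
ν = 93.721229

σ√T = 0.4602·√2.7139 = 0.758130
d₁ = (ln(S/K) + (r−q+σ²/2)T) / (σ√T) = (ln(169.83/172.26) + (0.034−0.0457+0.4602²/2)·2.7139) / 0.758130 = (-0.014207 + 0.255628) / 0.758130 = 0.318442
d₂ = d₁ − σ√T = 0.318442 − 0.758130 = -0.439687
e^{−rT} = 0.911857
e^{−qT} = 0.883358
N(d₁) = 0.624925,  N(d₂) = 0.330082
Call price V = S·e^{−qT}·N(d₁) − K·e^{−rT}·N(d₂) = 93.751681 − 51.848064 = 41.903617
φ(d₁) = (1/√(2π))·e^{−d₁²/2} = 0.379219
ν = S·e^{−qT}·φ(d₁)·√T = 93.721229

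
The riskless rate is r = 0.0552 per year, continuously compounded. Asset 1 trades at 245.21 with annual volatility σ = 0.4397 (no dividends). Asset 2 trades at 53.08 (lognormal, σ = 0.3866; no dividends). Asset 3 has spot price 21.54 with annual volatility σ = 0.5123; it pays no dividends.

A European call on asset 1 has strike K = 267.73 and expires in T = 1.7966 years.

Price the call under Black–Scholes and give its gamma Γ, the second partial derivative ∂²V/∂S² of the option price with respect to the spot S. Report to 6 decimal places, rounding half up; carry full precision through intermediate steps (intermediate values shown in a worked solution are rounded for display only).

price = 57.899698
Γ = 0.002628

σ√T = 0.4397·√1.7966 = 0.589362
d₁ = (ln(S/K) + (r+σ²/2)T) / (σ√T) = (ln(245.21/267.73) + (0.0552+0.4397²/2)·1.7966) / 0.589362 = (-0.087864 + 0.272846) / 0.589362 = 0.313868
d₂ = d₁ − σ√T = 0.313868 − 0.589362 = -0.275494
e^{−rT} = 0.905587
N(d₁) = 0.623189,  N(d₂) = 0.391468
Call price V = S·N(d₁) − K·e^{−rT}·N(d₂) = 152.812296 − 94.912598 = 57.899698
φ(d₁) = (1/√(2π))·e^{−d₁²/2} = 0.379768
Γ = φ(d₁) / (S·σ·√T) = 0.002628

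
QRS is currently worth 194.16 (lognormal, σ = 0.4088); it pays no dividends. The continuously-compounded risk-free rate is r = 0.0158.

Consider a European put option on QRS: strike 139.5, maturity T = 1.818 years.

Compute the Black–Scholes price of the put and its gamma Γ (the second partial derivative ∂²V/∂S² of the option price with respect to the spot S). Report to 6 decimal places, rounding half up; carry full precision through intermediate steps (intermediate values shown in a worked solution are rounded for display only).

price = 13.562080
Γ = 0.002425

σ√T = 0.4088·√1.818 = 0.551198
d₁ = (ln(S/K) + (r+σ²/2)T) / (σ√T) = (ln(194.16/139.5) + (0.0158+0.4088²/2)·1.818) / 0.551198 = (0.330618 + 0.180634) / 0.551198 = 0.927529
d₂ = d₁ − σ√T = 0.927529 − 0.551198 = 0.376330
e^{−rT} = 0.971684
N(−d₁) = 0.176826,  N(−d₂) = 0.353336
Put price V = K·e^{−rT}·N(−d₂) − S·N(−d₁) = 47.894633 − 34.332553 = 13.562080
φ(d₁) = (1/√(2π))·e^{−d₁²/2} = 0.259475
Γ = φ(d₁) / (S·σ·√T) = 0.002425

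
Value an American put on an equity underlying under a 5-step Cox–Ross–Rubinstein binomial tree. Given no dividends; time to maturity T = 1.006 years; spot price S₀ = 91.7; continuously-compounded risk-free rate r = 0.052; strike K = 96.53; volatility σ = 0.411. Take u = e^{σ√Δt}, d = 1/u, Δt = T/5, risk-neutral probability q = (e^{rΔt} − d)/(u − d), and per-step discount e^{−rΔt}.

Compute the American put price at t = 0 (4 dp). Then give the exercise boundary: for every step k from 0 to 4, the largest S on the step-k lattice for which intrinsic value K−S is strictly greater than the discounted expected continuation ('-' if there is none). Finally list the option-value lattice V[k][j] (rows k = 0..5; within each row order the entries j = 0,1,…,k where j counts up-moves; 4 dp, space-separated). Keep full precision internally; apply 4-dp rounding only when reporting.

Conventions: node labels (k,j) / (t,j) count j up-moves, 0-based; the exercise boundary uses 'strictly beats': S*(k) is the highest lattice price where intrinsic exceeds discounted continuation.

price = 16.0376
boundary = - - 63.4221 52.7443 63.4221
tree:
16.0376
23.5285 8.3499
33.1079 13.7632 2.7237
43.7857 21.9142 5.3176 0.0000
52.6657 33.1079 10.3817 0.0000 0.0000
60.0507 43.7857 20.2686 0.0000 0.0000 0.0000

params: Δt=0.20120 u=1.20244 d=0.83164 q=0.48240 e^(-rΔt)=0.98959
t_5 payoffs: 60.0507 43.7857 20.2686 0.0000 0.0000 0.0000
t_4: node(4,0) S=43.8643 payoff=52.6657 vs cont=51.6610 → 52.6657 [stop]  node(4,1) S=63.4221 payoff=33.1079 vs cont=32.1033 → 33.1079 [stop]  node(4,2) S=91.7000 payoff=4.8300 vs cont=10.3817 → 10.3817 [wait]  node(4,3) S=132.5862 payoff=0.0000 vs cont=0.0000 → 0.0000 [wait]  node(4,4) S=191.7023 payoff=0.0000 vs cont=0.0000 → 0.0000 [wait]  ⇒ S*(4)=63.4221
t_3: node(3,0) S=52.7443 payoff=43.7857 vs cont=42.7810 → 43.7857 [stop]  node(3,1) S=76.2614 payoff=20.2686 vs cont=21.9142 → 21.9142 [wait]  node(3,2) S=110.2640 payoff=0.0000 vs cont=5.3176 → 5.3176 [wait]  node(3,3) S=159.4274 payoff=0.0000 vs cont=0.0000 → 0.0000 [wait]  ⇒ S*(3)=52.7443
t_2: node(2,0) S=63.4221 payoff=33.1079 vs cont=32.8889 → 33.1079 [stop]  node(2,1) S=91.7000 payoff=4.8300 vs cont=13.7632 → 13.7632 [wait]  node(2,2) S=132.5862 payoff=0.0000 vs cont=2.7237 → 2.7237 [wait]  ⇒ S*(2)=63.4221
t_1: node(1,0) S=76.2614 payoff=20.2686 vs cont=23.5285 → 23.5285 [wait]  node(1,1) S=110.2640 payoff=0.0000 vs cont=8.3499 → 8.3499 [wait]  ⇒ S*(1)=-
t_0: node(0,0) S=91.7000 payoff=4.8300 vs cont=16.0376 → 16.0376 [wait]  ⇒ S*(0)=-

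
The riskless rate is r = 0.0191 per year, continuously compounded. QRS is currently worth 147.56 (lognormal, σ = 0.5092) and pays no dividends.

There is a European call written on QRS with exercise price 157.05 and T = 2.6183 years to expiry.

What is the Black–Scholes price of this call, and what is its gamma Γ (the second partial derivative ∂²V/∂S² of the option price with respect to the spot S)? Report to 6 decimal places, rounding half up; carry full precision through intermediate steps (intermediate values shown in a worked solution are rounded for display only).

price = 46.548897
Γ = 0.003033

σ√T = 0.5092·√2.6183 = 0.823945
d₁ = (ln(S/K) + (r+σ²/2)T) / (σ√T) = (ln(147.56/157.05) + (0.0191+0.5092²/2)·2.6183) / 0.823945 = (-0.062329 + 0.389452) / 0.823945 = 0.397020
d₂ = d₁ − σ√T = 0.397020 − 0.823945 = -0.426925
e^{−rT} = 0.951220
N(d₁) = 0.654324,  N(d₂) = 0.334717
Call price V = S·N(d₁) − K·e^{−rT}·N(d₂) = 96.552004 − 50.003108 = 46.548897
φ(d₁) = (1/√(2π))·e^{−d₁²/2} = 0.368708
Γ = φ(d₁) / (S·σ·√T) = 0.003033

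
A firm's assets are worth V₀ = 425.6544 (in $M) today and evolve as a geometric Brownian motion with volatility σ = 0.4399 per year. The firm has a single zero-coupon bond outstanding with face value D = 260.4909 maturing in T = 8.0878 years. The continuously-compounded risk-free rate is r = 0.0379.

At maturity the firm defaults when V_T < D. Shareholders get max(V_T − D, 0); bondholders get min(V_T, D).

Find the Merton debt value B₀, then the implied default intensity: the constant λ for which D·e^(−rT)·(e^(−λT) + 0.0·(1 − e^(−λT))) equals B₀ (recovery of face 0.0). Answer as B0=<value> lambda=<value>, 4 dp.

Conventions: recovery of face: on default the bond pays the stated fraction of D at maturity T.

B0=140.7434 lambda=0.0382

Apply the equity-as-call identities (strike 260.4909, horizon 8.0878 years):
d₁ = [ln(V₀/D) + (r + σ²/2)T] / (σ√T)
   = [ln(425.6544/260.4909) + (0.0379 + 0.5·0.4399²)·8.0878] / (0.4399·√8.0878)
   = [0.491060 + 1.089071] / 1.251034 = 1.263060
d₂ = d₁ − σ√T = 1.263060 − 1.251034 = 0.012025
N(d₁) = 0.896716,  N(d₂) = 0.504797,  e^(−rT) = 0.735998
E₀ = V₀·N(d₁) − D·e^(−rT)·N(d₂)
   = 425.6544·0.896716 − 260.4909·0.735998·0.504797 = 284.910995
B₀ = V₀ − E₀ = 425.6544 − 284.910995 = 140.743405
e^(−λT) = (B₀·e^(rT)/D − 0)/(1 − 0) = (140.7434·1.358699/260.4909 − 0)/1 = 0.73410594
λ = −ln(0.73410594)/8.0878 = 0.038218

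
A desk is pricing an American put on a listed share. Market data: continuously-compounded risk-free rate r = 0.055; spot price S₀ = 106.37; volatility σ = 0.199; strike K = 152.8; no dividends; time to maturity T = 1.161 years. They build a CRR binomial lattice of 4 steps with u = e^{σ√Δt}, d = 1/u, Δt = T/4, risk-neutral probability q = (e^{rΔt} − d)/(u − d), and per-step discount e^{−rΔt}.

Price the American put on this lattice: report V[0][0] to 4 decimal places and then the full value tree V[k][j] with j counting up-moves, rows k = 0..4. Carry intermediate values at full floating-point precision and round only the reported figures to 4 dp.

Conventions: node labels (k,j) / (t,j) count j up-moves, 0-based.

Δt=0.29025  u=1.11317  d=0.89834  q=0.54813  discount=0.98416
step 4 (expiry): payoffs max(K−S,0) = 83.5253 66.9586 46.4300 20.9921 0.0000
k=3: (k=3,j=0): S=77.1145, K−S=75.6855, hold=73.2657 ⇒ V=75.6855 exercise | (k=3,j=1): S=95.5560, K−S=57.2440, hold=54.8241 ⇒ V=57.2440 exercise | (k=3,j=2): S=118.4078, K−S=34.3922, hold=31.9723 ⇒ V=34.3922 exercise | (k=3,j=3): S=146.7245, K−S=6.0755, hold=9.3355 ⇒ V=9.3355 continue
k=2: (k=2,j=0): S=85.8414, K−S=66.9586, hold=64.5387 ⇒ V=66.9586 exercise | (k=2,j=1): S=106.3700, K−S=46.4300, hold=44.0101 ⇒ V=46.4300 exercise | (k=2,j=2): S=131.8079, K−S=20.9921, hold=20.3308 ⇒ V=20.9921 exercise
k=1: (k=1,j=0): S=95.5560, K−S=57.2440, hold=54.8241 ⇒ V=57.2440 exercise | (k=1,j=1): S=118.4078, K−S=34.3922, hold=31.9723 ⇒ V=34.3922 exercise
k=0: (k=0,j=0): S=106.3700, K−S=46.4300, hold=44.0101 ⇒ V=46.4300 exercise

price = 46.4300
tree:
46.4300
57.2440 34.3922
66.9586 46.4300 20.9921
75.6855 57.2440 34.3922 9.3355
83.5253 66.9586 46.4300 20.9921 0.0000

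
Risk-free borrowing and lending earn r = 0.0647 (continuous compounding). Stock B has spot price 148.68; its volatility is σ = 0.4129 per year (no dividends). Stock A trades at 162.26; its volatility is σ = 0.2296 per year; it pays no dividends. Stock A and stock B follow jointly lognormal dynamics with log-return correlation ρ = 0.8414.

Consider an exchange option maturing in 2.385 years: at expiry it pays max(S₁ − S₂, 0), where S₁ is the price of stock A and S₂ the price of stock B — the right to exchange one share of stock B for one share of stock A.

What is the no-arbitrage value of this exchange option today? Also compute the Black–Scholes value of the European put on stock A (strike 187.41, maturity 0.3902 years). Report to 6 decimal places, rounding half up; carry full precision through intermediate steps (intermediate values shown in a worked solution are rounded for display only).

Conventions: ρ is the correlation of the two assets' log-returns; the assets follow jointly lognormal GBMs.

exchange price = 31.401049
price(stock A put K=187.41) = 23.295052

σ_eff = √(σ₁² + σ₂² − 2ρσ₁σ₂) = √(0.2296² + 0.4129² − 2·0.8414·0.2296·0.4129) = 0.252329
d₁ = (ln(S₁/S₂) + (q₂ − q₁ + σ_eff²/2)T) / (σ_eff√T) = (ln(162.26/148.68) + (0.0 − 0.0 + 0.031835)·2.385) / 0.389683 = 0.419136
d₂ = d₁ − σ_eff√T = 0.419136 − 0.389683 = 0.029452
N(d₁) = 0.662442,  N(d₂) = 0.511748
V = S₁·e^{−q₁T}·N(d₁) − S₂·e^{−q₂T}·N(d₂) = 107.487761 − 76.086712 = 31.401049
[vanilla: stock A put K=187.41]
σ√T = 0.2296·√0.3902 = 0.143422
d₁ = (ln(S/K) + (r+σ²/2)T) / (σ√T) = (ln(162.26/187.41) + (0.0647+0.2296²/2)·0.3902) / 0.143422 = (-0.144099 + 0.035531) / 0.143422 = -0.756983
d₂ = d₁ − σ√T = -0.756983 − 0.143422 = -0.900404
e^{−rT} = 0.975070
N(−d₁) = 0.775470,  N(−d₂) = 0.816047
price = K·e^{−rT}·N(−d₂) − S·N(−d₁) = 149.122786 − 125.827734 = 23.295052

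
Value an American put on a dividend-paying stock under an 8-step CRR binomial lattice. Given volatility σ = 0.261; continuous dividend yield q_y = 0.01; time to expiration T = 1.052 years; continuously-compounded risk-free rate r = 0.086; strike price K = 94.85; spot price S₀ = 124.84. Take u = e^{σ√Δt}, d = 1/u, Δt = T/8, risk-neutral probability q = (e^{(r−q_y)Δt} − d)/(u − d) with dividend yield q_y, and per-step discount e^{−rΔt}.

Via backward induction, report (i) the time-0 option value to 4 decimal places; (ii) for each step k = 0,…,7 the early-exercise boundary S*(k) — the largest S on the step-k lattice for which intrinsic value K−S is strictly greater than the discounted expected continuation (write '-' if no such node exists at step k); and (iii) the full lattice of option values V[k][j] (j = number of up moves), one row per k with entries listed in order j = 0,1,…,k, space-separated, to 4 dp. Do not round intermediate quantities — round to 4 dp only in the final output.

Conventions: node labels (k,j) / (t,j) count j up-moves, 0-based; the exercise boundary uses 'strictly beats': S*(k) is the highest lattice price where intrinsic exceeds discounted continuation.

Δt=0.13150  u=1.09927  d=0.90969  q=0.52934  discount=0.98875
step 8 (expiry): payoffs max(K−S,0) = 36.3011 24.0998 9.3559 0.0000 0.0000 0.0000 0.0000 0.0000 0.0000
step 7: (k=7,j=0): S=64.3611, K−S=30.4889, hold=29.5069 ⇒ V=30.4889 exercise | (k=7,j=1): S=77.7736, K−S=17.0764, hold=16.1120 ⇒ V=17.0764 exercise | (k=7,j=2): S=93.9811, K−S=0.8689, hold=4.3539 ⇒ V=4.3539 continue | (k=7,j=3): S=113.5663, K−S=0.0000, hold=0.0000 ⇒ V=0.0000 continue | (k=7,j=4): S=137.2329, K−S=0.0000, hold=0.0000 ⇒ V=0.0000 continue | (k=7,j=5): S=165.8314, K−S=0.0000, hold=0.0000 ⇒ V=0.0000 continue | (k=7,j=6): S=200.3897, K−S=0.0000, hold=0.0000 ⇒ V=0.0000 continue | (k=7,j=7): S=242.1498, K−S=0.0000, hold=0.0000 ⇒ V=0.0000 continue  boundary S*=77.7736
step 6: (k=6,j=0): S=70.7502, K−S=24.0998, hold=23.1262 ⇒ V=24.0998 exercise | (k=6,j=1): S=85.4941, K−S=9.3559, hold=10.2256 ⇒ V=10.2256 continue | (k=6,j=2): S=103.3106, K−S=0.0000, hold=2.0262 ⇒ V=2.0262 continue | (k=6,j=3): S=124.8400, K−S=0.0000, hold=0.0000 ⇒ V=0.0000 continue | (k=6,j=4): S=150.8559, K−S=0.0000, hold=0.0000 ⇒ V=0.0000 continue | (k=6,j=5): S=182.2935, K−S=0.0000, hold=0.0000 ⇒ V=0.0000 continue | (k=6,j=6): S=220.2824, K−S=0.0000, hold=0.0000 ⇒ V=0.0000 continue  boundary S*=70.7502
step 5: (k=5,j=0): S=77.7736, K−S=17.0764, hold=16.5672 ⇒ V=17.0764 exercise | (k=5,j=1): S=93.9811, K−S=0.8689, hold=5.8192 ⇒ V=5.8192 continue | (k=5,j=2): S=113.5663, K−S=0.0000, hold=0.9429 ⇒ V=0.9429 continue | (k=5,j=3): S=137.2329, K−S=0.0000, hold=0.0000 ⇒ V=0.0000 continue | (k=5,j=4): S=165.8314, K−S=0.0000, hold=0.0000 ⇒ V=0.0000 continue | (k=5,j=5): S=200.3897, K−S=0.0000, hold=0.0000 ⇒ V=0.0000 continue  boundary S*=77.7736
step 4: (k=4,j=0): S=85.4941, K−S=9.3559, hold=10.9925 ⇒ V=10.9925 continue | (k=4,j=1): S=103.3106, K−S=0.0000, hold=3.2016 ⇒ V=3.2016 continue | (k=4,j=2): S=124.8400, K−S=0.0000, hold=0.4388 ⇒ V=0.4388 continue | (k=4,j=3): S=150.8559, K−S=0.0000, hold=0.0000 ⇒ V=0.0000 continue | (k=4,j=4): S=182.2935, K−S=0.0000, hold=0.0000 ⇒ V=0.0000 continue  boundary S*=-
step 3: (k=3,j=0): S=93.9811, K−S=0.8689, hold=6.7912 ⇒ V=6.7912 continue | (k=3,j=1): S=113.5663, K−S=0.0000, hold=1.7196 ⇒ V=1.7196 continue | (k=3,j=2): S=137.2329, K−S=0.0000, hold=0.2042 ⇒ V=0.2042 continue | (k=3,j=3): S=165.8314, K−S=0.0000, hold=0.0000 ⇒ V=0.0000 continue  boundary S*=-
step 2: (k=2,j=0): S=103.3106, K−S=0.0000, hold=4.0604 ⇒ V=4.0604 continue | (k=2,j=1): S=124.8400, K−S=0.0000, hold=0.9071 ⇒ V=0.9071 continue | (k=2,j=2): S=150.8559, K−S=0.0000, hold=0.0950 ⇒ V=0.0950 continue  boundary S*=-
step 1: (k=1,j=0): S=113.5663, K−S=0.0000, hold=2.3644 ⇒ V=2.3644 continue | (k=1,j=1): S=137.2329, K−S=0.0000, hold=0.4719 ⇒ V=0.4719 continue  boundary S*=-
step 0: (k=0,j=0): S=124.8400, K−S=0.0000, hold=1.3473 ⇒ V=1.3473 continue  boundary S*=-

price = 1.3473
boundary = - - - - - 77.7736 70.7502 77.7736
tree:
1.3473
2.3644 0.4719
4.0604 0.9071 0.0950
6.7912 1.7196 0.2042 0.0000
10.9925 3.2016 0.4388 0.0000 0.0000
17.0764 5.8192 0.9429 0.0000 0.0000 0.0000
24.0998 10.2256 2.0262 0.0000 0.0000 0.0000 0.0000
30.4889 17.0764 4.3539 0.0000 0.0000 0.0000 0.0000 0.0000
36.3011 24.0998 9.3559 0.0000 0.0000 0.0000 0.0000 0.0000 0.0000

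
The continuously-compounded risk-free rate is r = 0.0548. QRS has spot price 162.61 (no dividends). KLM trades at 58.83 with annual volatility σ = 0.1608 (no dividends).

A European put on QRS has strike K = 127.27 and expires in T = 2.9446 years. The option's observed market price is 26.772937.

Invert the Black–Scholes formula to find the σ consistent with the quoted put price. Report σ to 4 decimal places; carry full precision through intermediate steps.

sigma = 0.5589

At σ = 0.5589 the Black–Scholes value reproduces the quote:
σ√T = 0.5589·√2.9446 = 0.959063
d₁ = (ln(S/K) + (r+σ²/2)T) / (σ√T) = (ln(162.61/127.27) + (0.0548+0.5589²/2)·2.9446) / 0.959063 = (0.245044 + 0.621265) / 0.959063 = 0.903287
d₂ = d₁ − σ√T = 0.903287 − 0.959063 = -0.055777
e^{−rT} = 0.850982
N(−d₁) = 0.183187,  N(−d₂) = 0.522240
V = K·e^{−rT}·N(−d₂) − S·N(−d₁) = 56.560953 − 29.788016 = 26.772937 (the observed quote) — the price is monotone increasing in volatility, hence this σ is the only solution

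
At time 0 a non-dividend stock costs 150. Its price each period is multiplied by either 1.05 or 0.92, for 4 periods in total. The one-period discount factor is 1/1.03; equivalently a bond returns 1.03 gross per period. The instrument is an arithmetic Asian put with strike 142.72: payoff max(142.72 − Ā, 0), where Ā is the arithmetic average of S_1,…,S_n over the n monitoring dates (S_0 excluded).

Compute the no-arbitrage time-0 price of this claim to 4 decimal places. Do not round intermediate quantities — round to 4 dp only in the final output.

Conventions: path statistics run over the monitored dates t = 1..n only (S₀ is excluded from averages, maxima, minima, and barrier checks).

price = 0.2985

No-arbitrage gives p* = (R−d)/(u−d) = 0.8462: enumerate every path, weight its payoff by its p*-probability, and discount by R^4.
Enumerate all 2^4 = 16 price paths (U = up ×1.05, D = down ×0.92); each path with k up-moves has probability p*^k·(1−p*)^(4−k).
DDDD: Ā=122.3055, payoff=20.4145, prob=0.000560
UDDD: Ā=139.5878, payoff=3.1322, prob=0.003081
DUDD: Ā=134.7128, payoff=8.0072, prob=0.003081
UUDD: Ā=153.7483, payoff=0.0000, prob=0.016946
DDUD: Ā=130.2278, payoff=12.4922, prob=0.003081
UDUD: Ā=148.6296, payoff=0.0000, prob=0.016946
DUUD: Ā=143.7546, payoff=0.0000, prob=0.016946
UUUD: Ā=164.0677, payoff=0.0000, prob=0.093204
DDDU: Ā=126.1016, payoff=16.6184, prob=0.003081
UDDU: Ā=143.9204, payoff=0.0000, prob=0.016946
DUDU: Ā=139.0454, payoff=3.6747, prob=0.016946
UUDU: Ā=158.6931, payoff=0.0000, prob=0.093204
DDUU: Ā=134.5603, payoff=8.1596, prob=0.016946
UDUU: Ā=153.5743, payoff=0.0000, prob=0.093204
DUUU: Ā=148.6993, payoff=0.0000, prob=0.093204
UUUU: Ā=169.7112, payoff=0.0000, prob=0.512622
Price = Σ prob·payoff / R^4 = 0.335997 / 1.125509 = 0.2985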